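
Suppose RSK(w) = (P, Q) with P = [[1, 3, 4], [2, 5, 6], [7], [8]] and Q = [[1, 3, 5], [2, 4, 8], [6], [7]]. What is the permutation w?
2 1 8 5 7 6 3 4

Reverse RSK: for i = n, n-1, ..., 1, locate i in Q, remove the corresponding corner cell from P, and reverse-bump its entry up through P; the value ejected from row 1 is w(i).

So w = 2 1 8 5 7 6 3 4.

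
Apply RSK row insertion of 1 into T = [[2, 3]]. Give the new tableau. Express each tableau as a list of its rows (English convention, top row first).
In row 1, 1 replaces 2 (the leftmost entry greater than 1); 2 is bumped to row 2. 2 starts a new row 2. The new tableau is [[1, 3], [2]].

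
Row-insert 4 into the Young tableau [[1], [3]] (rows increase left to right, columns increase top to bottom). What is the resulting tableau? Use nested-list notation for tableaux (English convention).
4 is larger than every entry of row 1, so it is appended to row 1. The new tableau is [[1, 4], [3]].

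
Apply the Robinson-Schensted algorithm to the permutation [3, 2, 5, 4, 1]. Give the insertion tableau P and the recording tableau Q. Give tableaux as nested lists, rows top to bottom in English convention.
Insert each entry of the permutation into P by Schensted row insertion, recording in Q the position of each new cell.

Insert 3: appended to row 1. P = [[3]].
Insert 2: 2 bumps 3 from row 1; 3 starts row 2. P = [[2], [3]].
Insert 5: appended to row 1. P = [[2, 5], [3]].
Insert 4: 4 bumps 5 from row 1; 5 appends to row 2. P = [[2, 4], [3, 5]].
Insert 1: 1 bumps 2 from row 1; 2 bumps 3 from row 2; 3 starts row 3. P = [[1, 4], [2, 5], [3]].

So P = [[1, 4], [2, 5], [3]], Q = [[1, 3], [2, 4], [5]].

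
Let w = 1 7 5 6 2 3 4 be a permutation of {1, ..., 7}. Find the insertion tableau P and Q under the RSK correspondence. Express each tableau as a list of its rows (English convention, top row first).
P = [[1, 2, 3, 4], [5, 6], [7]], Q = [[1, 2, 4, 7], [3, 6], [5]]

Insert each entry of the permutation into P by Schensted row insertion, recording in Q the position of each new cell.

Insert 1: appended to row 1. P = [[1]], Q = [[1]].
Insert 7: appended to row 1. P = [[1, 7]], Q = [[1, 2]].
Insert 5: 5 bumps 7 from row 1; 7 starts row 2. P = [[1, 5], [7]], Q = [[1, 2], [3]].
Insert 6: appended to row 1. P = [[1, 5, 6], [7]], Q = [[1, 2, 4], [3]].
Insert 2: 2 bumps 5 from row 1; 5 bumps 7 from row 2; 7 starts row 3. P = [[1, 2, 6], [5], [7]], Q = [[1, 2, 4], [3], [5]].
Insert 3: 3 bumps 6 from row 1; 6 appends to row 2. P = [[1, 2, 3], [5, 6], [7]], Q = [[1, 2, 4], [3, 6], [5]].
Insert 4: appended to row 1. P = [[1, 2, 3, 4], [5, 6], [7]], Q = [[1, 2, 4, 7], [3, 6], [5]].

So P = [[1, 2, 3, 4], [5, 6], [7]], Q = [[1, 2, 4, 7], [3, 6], [5]].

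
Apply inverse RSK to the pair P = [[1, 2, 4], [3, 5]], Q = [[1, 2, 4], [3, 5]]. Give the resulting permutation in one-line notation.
1 3 2 5 4

Reverse the RSK construction: for i from n down to 1, find the cell of Q containing i, remove the entry at that cell from P, and reverse-bump it up through P; the value ejected from row 1 is w(i).

Step i=5: Q has 5 at row 2, column 2; remove 5 from row 2 of P and reverse-bump: 5 enters row 1 and ejects 4. So w(5) = 4. P is now [[1, 2, 5], [3]].
Step i=4: Q has 4 at row 1, column 3; remove that cell from P, ejecting 5. So w(4) = 5. P is now [[1, 2], [3]].
Step i=3: Q has 3 at row 2, column 1; remove 3 from row 2 of P and reverse-bump: 3 enters row 1 and ejects 2. So w(3) = 2. P is now [[1, 3]].
Step i=2: Q has 2 at row 1, column 2; remove that cell from P, ejecting 3. So w(2) = 3. P is now [[1]].
Step i=1: Q has 1 at row 1, column 1; remove that cell from P, ejecting 1. So w(1) = 1. P is now [].

So w = 1 3 2 5 4.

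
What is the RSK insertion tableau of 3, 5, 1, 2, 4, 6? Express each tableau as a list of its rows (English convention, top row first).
P = [[1, 2, 4, 6], [3, 5]]

After inserting 3: P = [[3]].
After inserting 5: P = [[3, 5]].
After inserting 1: P = [[1, 5], [3]].
After inserting 2: P = [[1, 2], [3, 5]].
After inserting 4: P = [[1, 2, 4], [3, 5]].
After inserting 6: P = [[1, 2, 4, 6], [3, 5]].

So P = [[1, 2, 4, 6], [3, 5]].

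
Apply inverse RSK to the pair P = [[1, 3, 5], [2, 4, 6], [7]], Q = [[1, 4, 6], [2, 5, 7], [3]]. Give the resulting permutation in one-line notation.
7 2 1 4 3 6 5

Reverse the RSK construction: for i from n down to 1, find the cell of Q containing i, remove the entry at that cell from P, and reverse-bump it up through P; the value ejected from row 1 is w(i).

Step i=7: Q has 7 at row 2, column 3; remove 6 from row 2 of P and reverse-bump: 6 enters row 1 and ejects 5. So w(7) = 5. P is now [[1, 3, 6], [2, 4], [7]].
Step i=6: Q has 6 at row 1, column 3; remove that cell from P, ejecting 6. So w(6) = 6. P is now [[1, 3], [2, 4], [7]].
Step i=5: Q has 5 at row 2, column 2; remove 4 from row 2 of P and reverse-bump: 4 enters row 1 and ejects 3. So w(5) = 3. P is now [[1, 4], [2], [7]].
Step i=4: Q has 4 at row 1, column 2; remove that cell from P, ejecting 4. So w(4) = 4. P is now [[1], [2], [7]].
Step i=3: Q has 3 at row 3, column 1; remove 7 from row 3 of P and reverse-bump: 7 enters row 2 and ejects 2; 2 enters row 1 and ejects 1. So w(3) = 1. P is now [[2], [7]].
Step i=2: Q has 2 at row 2, column 1; remove 7 from row 2 of P and reverse-bump: 7 enters row 1 and ejects 2. So w(2) = 2. P is now [[7]].
Step i=1: Q has 1 at row 1, column 1; remove that cell from P, ejecting 7. So w(1) = 7. P is now [].

So w = 7 2 1 4 3 6 5.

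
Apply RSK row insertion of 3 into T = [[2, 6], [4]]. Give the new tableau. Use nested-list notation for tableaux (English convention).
[[2, 3], [4, 6]]

In row 1, 3 replaces 6 (the leftmost entry greater than 3); 6 is bumped to row 2. 6 is appended to row 2. The new tableau is [[2, 3], [4, 6]].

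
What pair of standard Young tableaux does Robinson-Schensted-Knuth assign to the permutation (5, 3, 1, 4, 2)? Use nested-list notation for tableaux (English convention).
P = [[1, 2], [3, 4], [5]], Q = [[1, 4], [2, 5], [3]]

Insert each entry of the permutation into P by Schensted row insertion, recording in Q the position of each new cell.

Insert 5: appended to row 1. P = [[5]], Q = [[1]].
Insert 3: 3 bumps 5 from row 1; 5 starts row 2. P = [[3], [5]], Q = [[1], [2]].
Insert 1: 1 bumps 3 from row 1; 3 bumps 5 from row 2; 5 starts row 3. P = [[1], [3], [5]], Q = [[1], [2], [3]].
Insert 4: appended to row 1. P = [[1, 4], [3], [5]], Q = [[1, 4], [2], [3]].
Insert 2: 2 bumps 4 from row 1; 4 appends to row 2. P = [[1, 2], [3, 4], [5]], Q = [[1, 4], [2, 5], [3]].

So P = [[1, 2], [3, 4], [5]], Q = [[1, 4], [2, 5], [3]].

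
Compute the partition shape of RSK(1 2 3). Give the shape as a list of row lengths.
Row-insert each entry into an empty tableau.

After inserting 1: P = [[1]].
After inserting 2: P = [[1, 2]].
After inserting 3: P = [[1, 2, 3]].

The final insertion tableau P = [[1, 2, 3]] has shape [3].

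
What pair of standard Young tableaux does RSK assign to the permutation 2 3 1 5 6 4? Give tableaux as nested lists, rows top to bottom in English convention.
Insert each entry of the permutation into P by Schensted row insertion, recording in Q the position of each new cell.

Insert 2: appended to row 1. P = [[2]].
Insert 3: appended to row 1. P = [[2, 3]].
Insert 1: 1 bumps 2 from row 1; 2 starts row 2. P = [[1, 3], [2]].
Insert 5: appended to row 1. P = [[1, 3, 5], [2]].
Insert 6: appended to row 1. P = [[1, 3, 5, 6], [2]].
Insert 4: 4 bumps 5 from row 1; 5 appends to row 2. P = [[1, 3, 4, 6], [2, 5]].

So P = [[1, 3, 4, 6], [2, 5]], Q = [[1, 2, 4, 5], [3, 6]].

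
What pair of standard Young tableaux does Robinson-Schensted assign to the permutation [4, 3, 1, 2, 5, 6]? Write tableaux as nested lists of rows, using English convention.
Insert each entry of the permutation into P by Schensted row insertion, recording in Q the position of each new cell.

After inserting 4: P = [[4]].
After inserting 3: P = [[3], [4]].
After inserting 1: P = [[1], [3], [4]].
After inserting 2: P = [[1, 2], [3], [4]].
After inserting 5: P = [[1, 2, 5], [3], [4]].
After inserting 6: P = [[1, 2, 5, 6], [3], [4]].

So P = [[1, 2, 5, 6], [3], [4]], Q = [[1, 4, 5, 6], [2], [3]].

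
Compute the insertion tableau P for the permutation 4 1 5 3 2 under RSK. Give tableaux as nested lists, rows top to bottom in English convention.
P = [[1, 2], [3, 5], [4]]

Insert 4: appended to row 1. P = [[4]].
Insert 1: 1 bumps 4 from row 1; 4 starts row 2. P = [[1], [4]].
Insert 5: appended to row 1. P = [[1, 5], [4]].
Insert 3: 3 bumps 5 from row 1; 5 appends to row 2. P = [[1, 3], [4, 5]].
Insert 2: 2 bumps 3 from row 1; 3 bumps 4 from row 2; 4 starts row 3. P = [[1, 2], [3, 5], [4]].

So P = [[1, 2], [3, 5], [4]].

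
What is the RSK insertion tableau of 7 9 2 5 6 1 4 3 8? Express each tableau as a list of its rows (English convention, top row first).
P = [[1, 3, 6, 8], [2, 4], [5, 9], [7]]

Insert 7: appended to row 1. P = [[7]].
Insert 9: appended to row 1. P = [[7, 9]].
Insert 2: 2 bumps 7 from row 1; 7 starts row 2. P = [[2, 9], [7]].
Insert 5: 5 bumps 9 from row 1; 9 appends to row 2. P = [[2, 5], [7, 9]].
Insert 6: appended to row 1. P = [[2, 5, 6], [7, 9]].
Insert 1: 1 bumps 2 from row 1; 2 bumps 7 from row 2; 7 starts row 3. P = [[1, 5, 6], [2, 9], [7]].
Insert 4: 4 bumps 5 from row 1; 5 bumps 9 from row 2; 9 appends to row 3. P = [[1, 4, 6], [2, 5], [7, 9]].
Insert 3: 3 bumps 4 from row 1; 4 bumps 5 from row 2; 5 bumps 7 from row 3; 7 starts row 4. P = [[1, 3, 6], [2, 4], [5, 9], [7]].
Insert 8: appended to row 1. P = [[1, 3, 6, 8], [2, 4], [5, 9], [7]].

So P = [[1, 3, 6, 8], [2, 4], [5, 9], [7]].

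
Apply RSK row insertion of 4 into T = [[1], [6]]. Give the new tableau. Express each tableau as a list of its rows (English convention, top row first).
4 is larger than every entry of row 1, so it is appended to row 1. The new tableau is [[1, 4], [6]].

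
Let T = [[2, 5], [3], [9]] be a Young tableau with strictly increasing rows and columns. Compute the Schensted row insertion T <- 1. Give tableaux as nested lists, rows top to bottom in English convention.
In row 1, 1 replaces 2 (the leftmost entry greater than 1); 2 is bumped to row 2. In row 2, 2 replaces 3 (the leftmost entry greater than 2); 3 is bumped to row 3. In row 3, 3 replaces 9 (the leftmost entry greater than 3); 9 is bumped to row 4. 9 starts a new row 4. The new tableau is [[1, 5], [2], [3], [9]].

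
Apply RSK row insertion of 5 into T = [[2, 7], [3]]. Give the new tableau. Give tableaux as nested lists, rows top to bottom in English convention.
[[2, 5], [3, 7]]

In row 1, 5 replaces 7 (the leftmost entry greater than 5); 7 is bumped to row 2. 7 is appended to row 2. The new tableau is [[2, 5], [3, 7]].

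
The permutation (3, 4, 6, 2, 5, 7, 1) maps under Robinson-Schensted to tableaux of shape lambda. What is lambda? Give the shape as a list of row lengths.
Row-insert each entry into an empty tableau.

After inserting 3: P = [[3]].
After inserting 4: P = [[3, 4]].
After inserting 6: P = [[3, 4, 6]].
After inserting 2: P = [[2, 4, 6], [3]].
After inserting 5: P = [[2, 4, 5], [3, 6]].
After inserting 7: P = [[2, 4, 5, 7], [3, 6]].
After inserting 1: P = [[1, 4, 5, 7], [2, 6], [3]].

The final insertion tableau P = [[1, 4, 5, 7], [2, 6], [3]] has shape [4, 2, 1].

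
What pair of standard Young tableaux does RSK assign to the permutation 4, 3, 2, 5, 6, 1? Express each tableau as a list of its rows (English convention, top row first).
P = [[1, 5, 6], [2], [3], [4]], Q = [[1, 4, 5], [2], [3], [6]]

Insert each entry of the permutation into P by Schensted row insertion, recording in Q the position of each new cell.

Insert 4: appended to row 1. P = [[4]], Q = [[1]].
Insert 3: 3 bumps 4 from row 1; 4 starts row 2. P = [[3], [4]], Q = [[1], [2]].
Insert 2: 2 bumps 3 from row 1; 3 bumps 4 from row 2; 4 starts row 3. P = [[2], [3], [4]], Q = [[1], [2], [3]].
Insert 5: appended to row 1. P = [[2, 5], [3], [4]], Q = [[1, 4], [2], [3]].
Insert 6: appended to row 1. P = [[2, 5, 6], [3], [4]], Q = [[1, 4, 5], [2], [3]].
Insert 1: 1 bumps 2 from row 1; 2 bumps 3 from row 2; 3 bumps 4 from row 3; 4 starts row 4. P = [[1, 5, 6], [2], [3], [4]], Q = [[1, 4, 5], [2], [3], [6]].

So P = [[1, 5, 6], [2], [3], [4]], Q = [[1, 4, 5], [2], [3], [6]].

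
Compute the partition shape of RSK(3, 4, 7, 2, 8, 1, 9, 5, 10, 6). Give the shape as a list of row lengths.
[6, 3, 1]

Row-insert each entry into an empty tableau.

After inserting 3: P = [[3]].
After inserting 4: P = [[3, 4]].
After inserting 7: P = [[3, 4, 7]].
After inserting 2: P = [[2, 4, 7], [3]].
After inserting 8: P = [[2, 4, 7, 8], [3]].
After inserting 1: P = [[1, 4, 7, 8], [2], [3]].
After inserting 9: P = [[1, 4, 7, 8, 9], [2], [3]].
After inserting 5: P = [[1, 4, 5, 8, 9], [2, 7], [3]].
After inserting 10: P = [[1, 4, 5, 8, 9, 10], [2, 7], [3]].
After inserting 6: P = [[1, 4, 5, 6, 9, 10], [2, 7, 8], [3]].

The final insertion tableau P = [[1, 4, 5, 6, 9, 10], [2, 7, 8], [3]] has shape [6, 3, 1].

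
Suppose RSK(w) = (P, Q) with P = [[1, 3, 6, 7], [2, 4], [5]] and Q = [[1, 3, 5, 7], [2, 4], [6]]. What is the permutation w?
Reverse the RSK construction: for i from n down to 1, find the cell of Q containing i, remove the entry at that cell from P, and reverse-bump it up through P; the value ejected from row 1 is w(i).

Step i=7: Q has 7 at row 1, column 4; remove that cell from P, ejecting 7. So w(7) = 7. P is now [[1, 3, 6], [2, 4], [5]].
Step i=6: Q has 6 at row 3, column 1; remove 5 from row 3 of P and reverse-bump: 5 enters row 2 and ejects 4; 4 enters row 1 and ejects 3. So w(6) = 3. P is now [[1, 4, 6], [2, 5]].
Step i=5: Q has 5 at row 1, column 3; remove that cell from P, ejecting 6. So w(5) = 6. P is now [[1, 4], [2, 5]].
Step i=4: Q has 4 at row 2, column 2; remove 5 from row 2 of P and reverse-bump: 5 enters row 1 and ejects 4. So w(4) = 4. P is now [[1, 5], [2]].
Step i=3: Q has 3 at row 1, column 2; remove that cell from P, ejecting 5. So w(3) = 5. P is now [[1], [2]].
Step i=2: Q has 2 at row 2, column 1; remove 2 from row 2 of P and reverse-bump: 2 enters row 1 and ejects 1. So w(2) = 1. P is now [[2]].
Step i=1: Q has 1 at row 1, column 1; remove that cell from P, ejecting 2. So w(1) = 2. P is now [].

So w = 2 1 5 4 6 3 7.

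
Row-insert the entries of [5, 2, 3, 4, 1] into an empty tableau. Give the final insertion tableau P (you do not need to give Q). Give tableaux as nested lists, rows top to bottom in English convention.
Insert 5: appended to row 1. P = [[5]].
Insert 2: 2 bumps 5 from row 1; 5 starts row 2. P = [[2], [5]].
Insert 3: appended to row 1. P = [[2, 3], [5]].
Insert 4: appended to row 1. P = [[2, 3, 4], [5]].
Insert 1: 1 bumps 2 from row 1; 2 bumps 5 from row 2; 5 starts row 3. P = [[1, 3, 4], [2], [5]].

So P = [[1, 3, 4], [2], [5]].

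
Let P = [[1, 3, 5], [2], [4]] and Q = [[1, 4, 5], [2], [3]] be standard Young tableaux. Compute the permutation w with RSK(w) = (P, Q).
4 2 1 3 5

Reverse the RSK construction: for i from n down to 1, find the cell of Q containing i, remove the entry at that cell from P, and reverse-bump it up through P; the value ejected from row 1 is w(i).

Step i=5: Q has 5 at row 1, column 3; remove that cell from P, ejecting 5. So w(5) = 5. P is now [[1, 3], [2], [4]].
Step i=4: Q has 4 at row 1, column 2; remove that cell from P, ejecting 3. So w(4) = 3. P is now [[1], [2], [4]].
Step i=3: Q has 3 at row 3, column 1; remove 4 from row 3 of P and reverse-bump: 4 enters row 2 and ejects 2; 2 enters row 1 and ejects 1. So w(3) = 1. P is now [[2], [4]].
Step i=2: Q has 2 at row 2, column 1; remove 4 from row 2 of P and reverse-bump: 4 enters row 1 and ejects 2. So w(2) = 2. P is now [[4]].
Step i=1: Q has 1 at row 1, column 1; remove that cell from P, ejecting 4. So w(1) = 4. P is now [].

So w = 4 2 1 3 5.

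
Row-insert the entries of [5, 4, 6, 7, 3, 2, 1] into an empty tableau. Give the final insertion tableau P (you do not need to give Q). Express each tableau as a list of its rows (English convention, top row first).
P = [[1, 6, 7], [2], [3], [4], [5]]

Insert 5: appended to row 1. P = [[5]].
Insert 4: 4 bumps 5 from row 1; 5 starts row 2. P = [[4], [5]].
Insert 6: appended to row 1. P = [[4, 6], [5]].
Insert 7: appended to row 1. P = [[4, 6, 7], [5]].
Insert 3: 3 bumps 4 from row 1; 4 bumps 5 from row 2; 5 starts row 3. P = [[3, 6, 7], [4], [5]].
Insert 2: 2 bumps 3 from row 1; 3 bumps 4 from row 2; 4 bumps 5 from row 3; 5 starts row 4. P = [[2, 6, 7], [3], [4], [5]].
Insert 1: 1 bumps 2 from row 1; 2 bumps 3 from row 2; 3 bumps 4 from row 3; 4 bumps 5 from row 4; 5 starts row 5. P = [[1, 6, 7], [2], [3], [4], [5]].

So P = [[1, 6, 7], [2], [3], [4], [5]].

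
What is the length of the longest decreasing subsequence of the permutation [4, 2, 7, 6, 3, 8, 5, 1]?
4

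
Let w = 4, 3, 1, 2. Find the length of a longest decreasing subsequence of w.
3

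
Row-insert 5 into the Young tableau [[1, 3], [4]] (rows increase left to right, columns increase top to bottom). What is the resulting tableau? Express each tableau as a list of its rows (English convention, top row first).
5 is larger than every entry of row 1, so it is appended to row 1. The new tableau is [[1, 3, 5], [4]].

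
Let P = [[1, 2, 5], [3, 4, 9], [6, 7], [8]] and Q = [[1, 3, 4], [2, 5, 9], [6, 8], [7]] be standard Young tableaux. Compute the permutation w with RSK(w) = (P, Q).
6 3 8 9 7 4 1 2 5

Reverse the RSK construction: for i from n down to 1, find the cell of Q containing i, remove the entry at that cell from P, and reverse-bump it up through P; the value ejected from row 1 is w(i).

Step i=9: Q has 9 at row 2, column 3; remove 9 from row 2 of P and reverse-bump: 9 enters row 1 and ejects 5. So w(9) = 5. P is now [[1, 2, 9], [3, 4], [6, 7], [8]].
Step i=8: Q has 8 at row 3, column 2; remove 7 from row 3 of P and reverse-bump: 7 enters row 2 and ejects 4; 4 enters row 1 and ejects 2. So w(8) = 2. P is now [[1, 4, 9], [3, 7], [6], [8]].
Step i=7: Q has 7 at row 4, column 1; remove 8 from row 4 of P and reverse-bump: 8 enters row 3 and ejects 6; 6 enters row 2 and ejects 3; 3 enters row 1 and ejects 1. So w(7) = 1. P is now [[3, 4, 9], [6, 7], [8]].
Step i=6: Q has 6 at row 3, column 1; remove 8 from row 3 of P and reverse-bump: 8 enters row 2 and ejects 7; 7 enters row 1 and ejects 4. So w(6) = 4. P is now [[3, 7, 9], [6, 8]].
Step i=5: Q has 5 at row 2, column 2; remove 8 from row 2 of P and reverse-bump: 8 enters row 1 and ejects 7. So w(5) = 7. P is now [[3, 8, 9], [6]].
Step i=4: Q has 4 at row 1, column 3; remove that cell from P, ejecting 9. So w(4) = 9. P is now [[3, 8], [6]].
Step i=3: Q has 3 at row 1, column 2; remove that cell from P, ejecting 8. So w(3) = 8. P is now [[3], [6]].
Step i=2: Q has 2 at row 2, column 1; remove 6 from row 2 of P and reverse-bump: 6 enters row 1 and ejects 3. So w(2) = 3. P is now [[6]].
Step i=1: Q has 1 at row 1, column 1; remove that cell from P, ejecting 6. So w(1) = 6. P is now [].

So w = 6 3 8 9 7 4 1 2 5.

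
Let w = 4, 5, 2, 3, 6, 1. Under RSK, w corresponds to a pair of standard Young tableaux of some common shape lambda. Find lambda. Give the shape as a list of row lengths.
[3, 2, 1]

Row-insert each entry into an empty tableau.

After inserting 4: P = [[4]].
After inserting 5: P = [[4, 5]].
After inserting 2: P = [[2, 5], [4]].
After inserting 3: P = [[2, 3], [4, 5]].
After inserting 6: P = [[2, 3, 6], [4, 5]].
After inserting 1: P = [[1, 3, 6], [2, 5], [4]].

The final insertion tableau P = [[1, 3, 6], [2, 5], [4]] has shape [3, 2, 1].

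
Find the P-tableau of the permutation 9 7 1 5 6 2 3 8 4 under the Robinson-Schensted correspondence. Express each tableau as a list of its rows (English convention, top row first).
P = [[1, 2, 3, 4], [5, 6, 8], [7], [9]]

Insert 9: appended to row 1. P = [[9]].
Insert 7: 7 bumps 9 from row 1; 9 starts row 2. P = [[7], [9]].
Insert 1: 1 bumps 7 from row 1; 7 bumps 9 from row 2; 9 starts row 3. P = [[1], [7], [9]].
Insert 5: appended to row 1. P = [[1, 5], [7], [9]].
Insert 6: appended to row 1. P = [[1, 5, 6], [7], [9]].
Insert 2: 2 bumps 5 from row 1; 5 bumps 7 from row 2; 7 bumps 9 from row 3; 9 starts row 4. P = [[1, 2, 6], [5], [7], [9]].
Insert 3: 3 bumps 6 from row 1; 6 appends to row 2. P = [[1, 2, 3], [5, 6], [7], [9]].
Insert 8: appended to row 1. P = [[1, 2, 3, 8], [5, 6], [7], [9]].
Insert 4: 4 bumps 8 from row 1; 8 appends to row 2. P = [[1, 2, 3, 4], [5, 6, 8], [7], [9]].

So P = [[1, 2, 3, 4], [5, 6, 8], [7], [9]].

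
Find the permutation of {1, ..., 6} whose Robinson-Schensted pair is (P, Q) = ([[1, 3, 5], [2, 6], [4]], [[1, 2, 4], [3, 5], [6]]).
2 4 3 6 5 1

Reverse the RSK construction: for i from n down to 1, find the cell of Q containing i, remove the entry at that cell from P, and reverse-bump it up through P; the value ejected from row 1 is w(i).

Step i=6: Q has 6 at row 3, column 1; remove 4 from row 3 of P and reverse-bump: 4 enters row 2 and ejects 2; 2 enters row 1 and ejects 1. So w(6) = 1. P is now [[2, 3, 5], [4, 6]].
Step i=5: Q has 5 at row 2, column 2; remove 6 from row 2 of P and reverse-bump: 6 enters row 1 and ejects 5. So w(5) = 5. P is now [[2, 3, 6], [4]].
Step i=4: Q has 4 at row 1, column 3; remove that cell from P, ejecting 6. So w(4) = 6. P is now [[2, 3], [4]].
Step i=3: Q has 3 at row 2, column 1; remove 4 from row 2 of P and reverse-bump: 4 enters row 1 and ejects 3. So w(3) = 3. P is now [[2, 4]].
Step i=2: Q has 2 at row 1, column 2; remove that cell from P, ejecting 4. So w(2) = 4. P is now [[2]].
Step i=1: Q has 1 at row 1, column 1; remove that cell from P, ejecting 2. So w(1) = 2. P is now [].

So w = 2 4 3 6 5 1.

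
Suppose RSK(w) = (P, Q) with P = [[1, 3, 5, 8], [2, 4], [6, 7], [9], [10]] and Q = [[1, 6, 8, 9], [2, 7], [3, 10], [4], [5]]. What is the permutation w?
Reverse the RSK construction: for i from n down to 1, find the cell of Q containing i, remove the entry at that cell from P, and reverse-bump it up through P; the value ejected from row 1 is w(i).

Step i=10: Q has 10 at row 3, column 2; remove 7 from row 3 of P and reverse-bump: 7 enters row 2 and ejects 4; 4 enters row 1 and ejects 3. So w(10) = 3. P is now [[1, 4, 5, 8], [2, 7], [6], [9], [10]].
Step i=9: Q has 9 at row 1, column 4; remove that cell from P, ejecting 8. So w(9) = 8. P is now [[1, 4, 5], [2, 7], [6], [9], [10]].
Step i=8: Q has 8 at row 1, column 3; remove that cell from P, ejecting 5. So w(8) = 5. P is now [[1, 4], [2, 7], [6], [9], [10]].
Step i=7: Q has 7 at row 2, column 2; remove 7 from row 2 of P and reverse-bump: 7 enters row 1 and ejects 4. So w(7) = 4. P is now [[1, 7], [2], [6], [9], [10]].
Step i=6: Q has 6 at row 1, column 2; remove that cell from P, ejecting 7. So w(6) = 7. P is now [[1], [2], [6], [9], [10]].
Step i=5: Q has 5 at row 5, column 1; remove 10 from row 5 of P and reverse-bump: 10 enters row 4 and ejects 9; 9 enters row 3 and ejects 6; 6 enters row 2 and ejects 2; 2 enters row 1 and ejects 1. So w(5) = 1. P is now [[2], [6], [9], [10]].
Step i=4: Q has 4 at row 4, column 1; remove 10 from row 4 of P and reverse-bump: 10 enters row 3 and ejects 9; 9 enters row 2 and ejects 6; 6 enters row 1 and ejects 2. So w(4) = 2. P is now [[6], [9], [10]].
Step i=3: Q has 3 at row 3, column 1; remove 10 from row 3 of P and reverse-bump: 10 enters row 2 and ejects 9; 9 enters row 1 and ejects 6. So w(3) = 6. P is now [[9], [10]].
Step i=2: Q has 2 at row 2, column 1; remove 10 from row 2 of P and reverse-bump: 10 enters row 1 and ejects 9. So w(2) = 9. P is now [[10]].
Step i=1: Q has 1 at row 1, column 1; remove that cell from P, ejecting 10. So w(1) = 10. P is now [].

So w = 10 9 6 2 1 7 4 5 8 3.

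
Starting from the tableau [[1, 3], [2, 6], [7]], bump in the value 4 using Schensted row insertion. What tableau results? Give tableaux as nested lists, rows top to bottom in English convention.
4 is larger than every entry of row 1, so it is appended to row 1. The new tableau is [[1, 3, 4], [2, 6], [7]].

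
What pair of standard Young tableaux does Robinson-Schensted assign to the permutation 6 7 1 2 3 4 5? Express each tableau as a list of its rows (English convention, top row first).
P = [[1, 2, 3, 4, 5], [6, 7]], Q = [[1, 2, 5, 6, 7], [3, 4]]

Insert each entry of the permutation into P by Schensted row insertion, recording in Q the position of each new cell.

Insert 6: appended to row 1. P = [[6]].
Insert 7: appended to row 1. P = [[6, 7]].
Insert 1: 1 bumps 6 from row 1; 6 starts row 2. P = [[1, 7], [6]].
Insert 2: 2 bumps 7 from row 1; 7 appends to row 2. P = [[1, 2], [6, 7]].
Insert 3: appended to row 1. P = [[1, 2, 3], [6, 7]].
Insert 4: appended to row 1. P = [[1, 2, 3, 4], [6, 7]].
Insert 5: appended to row 1. P = [[1, 2, 3, 4, 5], [6, 7]].

So P = [[1, 2, 3, 4, 5], [6, 7]], Q = [[1, 2, 5, 6, 7], [3, 4]].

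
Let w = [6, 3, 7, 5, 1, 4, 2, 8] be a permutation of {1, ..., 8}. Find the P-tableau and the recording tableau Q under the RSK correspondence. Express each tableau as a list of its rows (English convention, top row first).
Insert each entry of the permutation into P by Schensted row insertion, recording in Q the position of each new cell.

Insert 6: appended to row 1. P = [[6]].
Insert 3: 3 bumps 6 from row 1; 6 starts row 2. P = [[3], [6]].
Insert 7: appended to row 1. P = [[3, 7], [6]].
Insert 5: 5 bumps 7 from row 1; 7 appends to row 2. P = [[3, 5], [6, 7]].
Insert 1: 1 bumps 3 from row 1; 3 bumps 6 from row 2; 6 starts row 3. P = [[1, 5], [3, 7], [6]].
Insert 4: 4 bumps 5 from row 1; 5 bumps 7 from row 2; 7 appends to row 3. P = [[1, 4], [3, 5], [6, 7]].
Insert 2: 2 bumps 4 from row 1; 4 bumps 5 from row 2; 5 bumps 6 from row 3; 6 starts row 4. P = [[1, 2], [3, 4], [5, 7], [6]].
Insert 8: appended to row 1. P = [[1, 2, 8], [3, 4], [5, 7], [6]].

So P = [[1, 2, 8], [3, 4], [5, 7], [6]], Q = [[1, 3, 8], [2, 4], [5, 6], [7]].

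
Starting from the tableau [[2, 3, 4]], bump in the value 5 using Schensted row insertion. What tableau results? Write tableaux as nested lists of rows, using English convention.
[[2, 3, 4, 5]]

5 is larger than every entry of row 1, so it is appended to row 1. The new tableau is [[2, 3, 4, 5]].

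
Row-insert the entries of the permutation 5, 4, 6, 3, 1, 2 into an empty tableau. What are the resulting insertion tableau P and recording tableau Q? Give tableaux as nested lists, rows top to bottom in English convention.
Insert each entry of the permutation into P by Schensted row insertion, recording in Q the position of each new cell.

Insert 5: appended to row 1. P = [[5]].
Insert 4: 4 bumps 5 from row 1; 5 starts row 2. P = [[4], [5]].
Insert 6: appended to row 1. P = [[4, 6], [5]].
Insert 3: 3 bumps 4 from row 1; 4 bumps 5 from row 2; 5 starts row 3. P = [[3, 6], [4], [5]].
Insert 1: 1 bumps 3 from row 1; 3 bumps 4 from row 2; 4 bumps 5 from row 3; 5 starts row 4. P = [[1, 6], [3], [4], [5]].
Insert 2: 2 bumps 6 from row 1; 6 appends to row 2. P = [[1, 2], [3, 6], [4], [5]].

So P = [[1, 2], [3, 6], [4], [5]], Q = [[1, 3], [2, 6], [4], [5]].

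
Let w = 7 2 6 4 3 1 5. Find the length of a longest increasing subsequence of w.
3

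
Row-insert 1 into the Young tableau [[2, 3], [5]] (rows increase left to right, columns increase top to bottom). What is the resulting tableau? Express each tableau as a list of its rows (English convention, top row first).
In row 1, 1 replaces 2 (the leftmost entry greater than 1); 2 is bumped to row 2. In row 2, 2 replaces 5 (the leftmost entry greater than 2); 5 is bumped to row 3. 5 starts a new row 3. The new tableau is [[1, 3], [2], [5]].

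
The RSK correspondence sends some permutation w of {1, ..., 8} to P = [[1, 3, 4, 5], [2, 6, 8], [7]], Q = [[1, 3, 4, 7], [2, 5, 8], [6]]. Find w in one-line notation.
Reverse the RSK construction: for i from n down to 1, find the cell of Q containing i, remove the entry at that cell from P, and reverse-bump it up through P; the value ejected from row 1 is w(i).

Step i=8: Q has 8 at row 2, column 3; remove 8 from row 2 of P and reverse-bump: 8 enters row 1 and ejects 5. So w(8) = 5. P is now [[1, 3, 4, 8], [2, 6], [7]].
Step i=7: Q has 7 at row 1, column 4; remove that cell from P, ejecting 8. So w(7) = 8. P is now [[1, 3, 4], [2, 6], [7]].
Step i=6: Q has 6 at row 3, column 1; remove 7 from row 3 of P and reverse-bump: 7 enters row 2 and ejects 6; 6 enters row 1 and ejects 4. So w(6) = 4. P is now [[1, 3, 6], [2, 7]].
Step i=5: Q has 5 at row 2, column 2; remove 7 from row 2 of P and reverse-bump: 7 enters row 1 and ejects 6. So w(5) = 6. P is now [[1, 3, 7], [2]].
Step i=4: Q has 4 at row 1, column 3; remove that cell from P, ejecting 7. So w(4) = 7. P is now [[1, 3], [2]].
Step i=3: Q has 3 at row 1, column 2; remove that cell from P, ejecting 3. So w(3) = 3. P is now [[1], [2]].
Step i=2: Q has 2 at row 2, column 1; remove 2 from row 2 of P and reverse-bump: 2 enters row 1 and ejects 1. So w(2) = 1. P is now [[2]].
Step i=1: Q has 1 at row 1, column 1; remove that cell from P, ejecting 2. So w(1) = 2. P is now [].

So w = 2 1 3 7 6 4 8 5.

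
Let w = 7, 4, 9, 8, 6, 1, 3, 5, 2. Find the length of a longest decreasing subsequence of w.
5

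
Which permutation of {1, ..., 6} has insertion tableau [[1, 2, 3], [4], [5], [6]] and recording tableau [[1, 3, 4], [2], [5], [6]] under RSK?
Reverse the RSK construction: for i from n down to 1, find the cell of Q containing i, remove the entry at that cell from P, and reverse-bump it up through P; the value ejected from row 1 is w(i).

Step i=6: Q has 6 at row 4, column 1; remove 6 from row 4 of P and reverse-bump: 6 enters row 3 and ejects 5; 5 enters row 2 and ejects 4; 4 enters row 1 and ejects 3. So w(6) = 3. P is now [[1, 2, 4], [5], [6]].
Step i=5: Q has 5 at row 3, column 1; remove 6 from row 3 of P and reverse-bump: 6 enters row 2 and ejects 5; 5 enters row 1 and ejects 4. So w(5) = 4. P is now [[1, 2, 5], [6]].
Step i=4: Q has 4 at row 1, column 3; remove that cell from P, ejecting 5. So w(4) = 5. P is now [[1, 2], [6]].
Step i=3: Q has 3 at row 1, column 2; remove that cell from P, ejecting 2. So w(3) = 2. P is now [[1], [6]].
Step i=2: Q has 2 at row 2, column 1; remove 6 from row 2 of P and reverse-bump: 6 enters row 1 and ejects 1. So w(2) = 1. P is now [[6]].
Step i=1: Q has 1 at row 1, column 1; remove that cell from P, ejecting 6. So w(1) = 6. P is now [].

So w = 6 1 2 5 4 3.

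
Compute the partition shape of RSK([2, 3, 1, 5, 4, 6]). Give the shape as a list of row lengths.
[4, 2]

Row-insert each entry into an empty tableau.

After inserting 2: P = [[2]].
After inserting 3: P = [[2, 3]].
After inserting 1: P = [[1, 3], [2]].
After inserting 5: P = [[1, 3, 5], [2]].
After inserting 4: P = [[1, 3, 4], [2, 5]].
After inserting 6: P = [[1, 3, 4, 6], [2, 5]].

The final insertion tableau P = [[1, 3, 4, 6], [2, 5]] has shape [4, 2].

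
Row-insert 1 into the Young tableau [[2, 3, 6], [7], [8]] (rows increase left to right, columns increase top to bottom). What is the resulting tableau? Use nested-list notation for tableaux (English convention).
[[1, 3, 6], [2], [7], [8]]

In row 1, 1 replaces 2 (the leftmost entry greater than 1); 2 is bumped to row 2. In row 2, 2 replaces 7 (the leftmost entry greater than 2); 7 is bumped to row 3. In row 3, 7 replaces 8 (the leftmost entry greater than 7); 8 is bumped to row 4. 8 starts a new row 4. The new tableau is [[1, 3, 6], [2], [7], [8]].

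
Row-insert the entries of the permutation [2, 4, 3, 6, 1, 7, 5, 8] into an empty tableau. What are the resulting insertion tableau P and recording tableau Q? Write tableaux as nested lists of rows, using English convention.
P = [[1, 3, 5, 7, 8], [2, 6], [4]], Q = [[1, 2, 4, 6, 8], [3, 7], [5]]

Insert each entry of the permutation into P by Schensted row insertion, recording in Q the position of each new cell.

Insert 2: appended to row 1. P = [[2]].
Insert 4: appended to row 1. P = [[2, 4]].
Insert 3: 3 bumps 4 from row 1; 4 starts row 2. P = [[2, 3], [4]].
Insert 6: appended to row 1. P = [[2, 3, 6], [4]].
Insert 1: 1 bumps 2 from row 1; 2 bumps 4 from row 2; 4 starts row 3. P = [[1, 3, 6], [2], [4]].
Insert 7: appended to row 1. P = [[1, 3, 6, 7], [2], [4]].
Insert 5: 5 bumps 6 from row 1; 6 appends to row 2. P = [[1, 3, 5, 7], [2, 6], [4]].
Insert 8: appended to row 1. P = [[1, 3, 5, 7, 8], [2, 6], [4]].

So P = [[1, 3, 5, 7, 8], [2, 6], [4]], Q = [[1, 2, 4, 6, 8], [3, 7], [5]].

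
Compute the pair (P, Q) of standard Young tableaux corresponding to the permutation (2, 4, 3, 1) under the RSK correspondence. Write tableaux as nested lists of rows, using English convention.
Insert each entry of the permutation into P by Schensted row insertion, recording in Q the position of each new cell.

Insert 2: appended to row 1. P = [[2]], Q = [[1]].
Insert 4: appended to row 1. P = [[2, 4]], Q = [[1, 2]].
Insert 3: 3 bumps 4 from row 1; 4 starts row 2. P = [[2, 3], [4]], Q = [[1, 2], [3]].
Insert 1: 1 bumps 2 from row 1; 2 bumps 4 from row 2; 4 starts row 3. P = [[1, 3], [2], [4]], Q = [[1, 2], [3], [4]].

So P = [[1, 3], [2], [4]], Q = [[1, 2], [3], [4]].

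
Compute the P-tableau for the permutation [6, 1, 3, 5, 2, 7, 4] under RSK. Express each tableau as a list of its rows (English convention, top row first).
P = [[1, 2, 4, 7], [3, 5], [6]]

Insert 6: appended to row 1. P = [[6]].
Insert 1: 1 bumps 6 from row 1; 6 starts row 2. P = [[1], [6]].
Insert 3: appended to row 1. P = [[1, 3], [6]].
Insert 5: appended to row 1. P = [[1, 3, 5], [6]].
Insert 2: 2 bumps 3 from row 1; 3 bumps 6 from row 2; 6 starts row 3. P = [[1, 2, 5], [3], [6]].
Insert 7: appended to row 1. P = [[1, 2, 5, 7], [3], [6]].
Insert 4: 4 bumps 5 from row 1; 5 appends to row 2. P = [[1, 2, 4, 7], [3, 5], [6]].

So P = [[1, 2, 4, 7], [3, 5], [6]].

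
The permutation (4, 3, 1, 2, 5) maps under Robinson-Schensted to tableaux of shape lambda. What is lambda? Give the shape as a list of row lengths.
[3, 1, 1]

Row-insert each entry into an empty tableau.

After inserting 4: P = [[4]].
After inserting 3: P = [[3], [4]].
After inserting 1: P = [[1], [3], [4]].
After inserting 2: P = [[1, 2], [3], [4]].
After inserting 5: P = [[1, 2, 5], [3], [4]].

The final insertion tableau P = [[1, 2, 5], [3], [4]] has shape [3, 1, 1].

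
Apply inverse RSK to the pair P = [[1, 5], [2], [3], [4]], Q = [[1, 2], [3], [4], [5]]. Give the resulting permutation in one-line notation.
4 5 3 2 1

Reverse RSK: for i = n, n-1, ..., 1, locate i in Q, remove the corresponding corner cell from P, and reverse-bump its entry up through P; the value ejected from row 1 is w(i).

So w = 4 5 3 2 1.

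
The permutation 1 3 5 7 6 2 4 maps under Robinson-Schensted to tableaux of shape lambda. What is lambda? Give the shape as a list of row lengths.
Row-insert each entry into an empty tableau.

After inserting 1: P = [[1]].
After inserting 3: P = [[1, 3]].
After inserting 5: P = [[1, 3, 5]].
After inserting 7: P = [[1, 3, 5, 7]].
After inserting 6: P = [[1, 3, 5, 6], [7]].
After inserting 2: P = [[1, 2, 5, 6], [3], [7]].
After inserting 4: P = [[1, 2, 4, 6], [3, 5], [7]].

The final insertion tableau P = [[1, 2, 4, 6], [3, 5], [7]] has shape [4, 2, 1].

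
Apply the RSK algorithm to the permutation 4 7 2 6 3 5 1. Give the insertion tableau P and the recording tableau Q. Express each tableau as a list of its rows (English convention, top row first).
Insert each entry of the permutation into P by Schensted row insertion, recording in Q the position of each new cell.

After inserting 4: P = [[4]].
After inserting 7: P = [[4, 7]].
After inserting 2: P = [[2, 7], [4]].
After inserting 6: P = [[2, 6], [4, 7]].
After inserting 3: P = [[2, 3], [4, 6], [7]].
After inserting 5: P = [[2, 3, 5], [4, 6], [7]].
After inserting 1: P = [[1, 3, 5], [2, 6], [4], [7]].

So P = [[1, 3, 5], [2, 6], [4], [7]], Q = [[1, 2, 6], [3, 4], [5], [7]].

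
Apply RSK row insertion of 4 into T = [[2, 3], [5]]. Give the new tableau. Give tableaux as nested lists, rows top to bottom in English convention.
4 is larger than every entry of row 1, so it is appended to row 1. The new tableau is [[2, 3, 4], [5]].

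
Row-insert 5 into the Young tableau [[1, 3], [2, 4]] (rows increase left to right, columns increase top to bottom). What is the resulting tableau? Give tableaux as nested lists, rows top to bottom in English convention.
[[1, 3, 5], [2, 4]]

5 is larger than every entry of row 1, so it is appended to row 1. The new tableau is [[1, 3, 5], [2, 4]].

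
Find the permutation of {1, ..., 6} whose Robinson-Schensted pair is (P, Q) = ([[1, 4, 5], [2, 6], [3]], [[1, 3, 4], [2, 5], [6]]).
3 2 4 6 5 1

Reverse the RSK construction: for i from n down to 1, find the cell of Q containing i, remove the entry at that cell from P, and reverse-bump it up through P; the value ejected from row 1 is w(i).

Step i=6: Q has 6 at row 3, column 1; remove 3 from row 3 of P and reverse-bump: 3 enters row 2 and ejects 2; 2 enters row 1 and ejects 1. So w(6) = 1. P is now [[2, 4, 5], [3, 6]].
Step i=5: Q has 5 at row 2, column 2; remove 6 from row 2 of P and reverse-bump: 6 enters row 1 and ejects 5. So w(5) = 5. P is now [[2, 4, 6], [3]].
Step i=4: Q has 4 at row 1, column 3; remove that cell from P, ejecting 6. So w(4) = 6. P is now [[2, 4], [3]].
Step i=3: Q has 3 at row 1, column 2; remove that cell from P, ejecting 4. So w(3) = 4. P is now [[2], [3]].
Step i=2: Q has 2 at row 2, column 1; remove 3 from row 2 of P and reverse-bump: 3 enters row 1 and ejects 2. So w(2) = 2. P is now [[3]].
Step i=1: Q has 1 at row 1, column 1; remove that cell from P, ejecting 3. So w(1) = 3. P is now [].

So w = 3 2 4 6 5 1.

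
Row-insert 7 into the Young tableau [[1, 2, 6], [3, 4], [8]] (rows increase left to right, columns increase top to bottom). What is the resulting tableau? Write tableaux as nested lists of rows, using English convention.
7 is larger than every entry of row 1, so it is appended to row 1. The new tableau is [[1, 2, 6, 7], [3, 4], [8]].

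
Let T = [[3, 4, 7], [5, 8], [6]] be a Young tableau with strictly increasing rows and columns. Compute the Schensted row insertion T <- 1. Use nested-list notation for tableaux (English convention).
In row 1, 1 replaces 3 (the leftmost entry greater than 1); 3 is bumped to row 2. In row 2, 3 replaces 5 (the leftmost entry greater than 3); 5 is bumped to row 3. In row 3, 5 replaces 6 (the leftmost entry greater than 5); 6 is bumped to row 4. 6 starts a new row 4. The new tableau is [[1, 4, 7], [3, 8], [5], [6]].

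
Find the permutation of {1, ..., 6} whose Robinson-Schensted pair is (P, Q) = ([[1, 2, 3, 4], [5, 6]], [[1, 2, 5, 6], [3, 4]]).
Reverse the RSK construction: for i from n down to 1, find the cell of Q containing i, remove the entry at that cell from P, and reverse-bump it up through P; the value ejected from row 1 is w(i).

Step i=6: Q has 6 at row 1, column 4; remove that cell from P, ejecting 4. So w(6) = 4. P is now [[1, 2, 3], [5, 6]].
Step i=5: Q has 5 at row 1, column 3; remove that cell from P, ejecting 3. So w(5) = 3. P is now [[1, 2], [5, 6]].
Step i=4: Q has 4 at row 2, column 2; remove 6 from row 2 of P and reverse-bump: 6 enters row 1 and ejects 2. So w(4) = 2. P is now [[1, 6], [5]].
Step i=3: Q has 3 at row 2, column 1; remove 5 from row 2 of P and reverse-bump: 5 enters row 1 and ejects 1. So w(3) = 1. P is now [[5, 6]].
Step i=2: Q has 2 at row 1, column 2; remove that cell from P, ejecting 6. So w(2) = 6. P is now [[5]].
Step i=1: Q has 1 at row 1, column 1; remove that cell from P, ejecting 5. So w(1) = 5. P is now [].

So w = 5 6 1 2 3 4.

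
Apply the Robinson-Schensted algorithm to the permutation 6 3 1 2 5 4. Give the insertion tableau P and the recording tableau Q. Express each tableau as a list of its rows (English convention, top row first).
P = [[1, 2, 4], [3, 5], [6]], Q = [[1, 4, 5], [2, 6], [3]]

Insert each entry of the permutation into P by Schensted row insertion, recording in Q the position of each new cell.

After inserting 6: P = [[6]].
After inserting 3: P = [[3], [6]].
After inserting 1: P = [[1], [3], [6]].
After inserting 2: P = [[1, 2], [3], [6]].
After inserting 5: P = [[1, 2, 5], [3], [6]].
After inserting 4: P = [[1, 2, 4], [3, 5], [6]].

So P = [[1, 2, 4], [3, 5], [6]], Q = [[1, 4, 5], [2, 6], [3]].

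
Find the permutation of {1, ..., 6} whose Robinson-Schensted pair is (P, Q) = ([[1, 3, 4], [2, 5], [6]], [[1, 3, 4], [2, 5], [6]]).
Reverse the RSK construction: for i from n down to 1, find the cell of Q containing i, remove the entry at that cell from P, and reverse-bump it up through P; the value ejected from row 1 is w(i).

Step i=6: Q has 6 at row 3, column 1; remove 6 from row 3 of P and reverse-bump: 6 enters row 2 and ejects 5; 5 enters row 1 and ejects 4. So w(6) = 4. P is now [[1, 3, 5], [2, 6]].
Step i=5: Q has 5 at row 2, column 2; remove 6 from row 2 of P and reverse-bump: 6 enters row 1 and ejects 5. So w(5) = 5. P is now [[1, 3, 6], [2]].
Step i=4: Q has 4 at row 1, column 3; remove that cell from P, ejecting 6. So w(4) = 6. P is now [[1, 3], [2]].
Step i=3: Q has 3 at row 1, column 2; remove that cell from P, ejecting 3. So w(3) = 3. P is now [[1], [2]].
Step i=2: Q has 2 at row 2, column 1; remove 2 from row 2 of P and reverse-bump: 2 enters row 1 and ejects 1. So w(2) = 1. P is now [[2]].
Step i=1: Q has 1 at row 1, column 1; remove that cell from P, ejecting 2. So w(1) = 2. P is now [].

So w = 2 1 3 6 5 4.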